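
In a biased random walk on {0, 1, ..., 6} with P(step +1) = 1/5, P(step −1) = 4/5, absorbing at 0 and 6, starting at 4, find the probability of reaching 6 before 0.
P(hit 6 before 0) = (1 − (4)^4) / (1 − (4)^6) = 17/273

Let u_k denote P(reach 6 before 0 | start at k). Boundary: u_0 = 0, u_6 = 1. Recurrence: u_k = 1/5·u_{k+1} + 4/5·u_{k-1} for 1 ≤ k ≤ 5. Try u_k = A + B·r^k with r = q/p = (4/5)/(1/5) = 4. Substitution satisfies the recurrence; boundary conditions give:
  u_k = (1 − r^k) / (1 − r^N) = (1 − (4)^4) / (1 − (4)^6) = 17/273.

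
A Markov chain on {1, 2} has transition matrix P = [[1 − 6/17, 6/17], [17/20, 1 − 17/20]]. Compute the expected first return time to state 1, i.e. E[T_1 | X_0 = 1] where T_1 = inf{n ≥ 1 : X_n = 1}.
E[T_1 | X_0 = 1] = 1/π_1 = 409/289

For an irreducible recurrent Markov chain with stationary distribution π, E[T_i | X_0 = i] = 1/π_i (Kac's formula). Here π_1 = (17/20)/(6/17 + 17/20) = (17/20)/(409/340) = 289/409, so E[T_1 | X_0 = 1] = 1/π_1 = (6/17 + 17/20)/(17/20) = (409/340)/(17/20) = 409/289.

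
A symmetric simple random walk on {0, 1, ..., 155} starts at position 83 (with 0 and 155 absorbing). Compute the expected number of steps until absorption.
E[τ | X_0 = 83] = 5976

Let v_k = E[τ | X_0 = k]. Boundary: v_0 = v_155 = 0. Recurrence: v_k = 1 + (v_{k-1} + v_{k+1})/2 for 1 ≤ k ≤ 154. The particular solution to v_k − (v_{k-1} + v_{k+1})/2 = 1 is v_k = −k^2. Adding homogeneous solution A + B k and matching boundaries gives v_k = k (155 − k). Substituting k = 83: v_83 = 83 · 72 = 5976.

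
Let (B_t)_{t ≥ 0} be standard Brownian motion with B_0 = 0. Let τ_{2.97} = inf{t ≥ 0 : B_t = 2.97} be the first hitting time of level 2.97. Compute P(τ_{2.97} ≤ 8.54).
P(τ_{2.97} ≤ 8.54) = 2(1 − Φ(2.97/√8.54)) = 2(1 − Φ(1.0163)) ≈ 0.3095

By the reflection principle for standard BM, P(τ_b ≤ t) = 2 · P(B_t ≥ b). Since B_t ~ N(0, t), P(B_t ≥ 2.97) = 1 − Φ(2.97/√t) = 1 − Φ(2.97/√8.54) = 1 − Φ(1.0163) ≈ 0.15474. Doubling: P(τ_{2.97} ≤ 8.54) ≈ 2 · 0.15474 = 0.30948 ≈ 0.3095.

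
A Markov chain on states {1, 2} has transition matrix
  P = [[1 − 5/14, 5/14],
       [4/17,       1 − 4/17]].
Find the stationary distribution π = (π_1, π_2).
π_1 = 56/141, π_2 = 85/141

Solve πP = π with π_1 + π_2 = 1. From πP = π: π_1 · (1 − 5/14) + π_2 · 4/17 = π_1 ⇒ π_2 · 4/17 = π_1 · 5/14 ⇒ π_2/π_1 = (5/14)/(4/17) = 85/56. Together with π_1 + π_2 = 1:
  π_1 = (4/17)/(5/14 + 4/17) = (4/17)/(141/238) = 56/141,
  π_2 = (5/14)/(5/14 + 4/17) = (5/14)/(141/238) = 85/141.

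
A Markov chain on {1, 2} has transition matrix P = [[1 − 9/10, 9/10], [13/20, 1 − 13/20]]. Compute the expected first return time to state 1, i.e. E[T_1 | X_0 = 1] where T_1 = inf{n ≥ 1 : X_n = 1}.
E[T_1 | X_0 = 1] = 1/π_1 = 31/13

For an irreducible recurrent Markov chain with stationary distribution π, E[T_i | X_0 = i] = 1/π_i (Kac's formula). Here π_1 = (13/20)/(9/10 + 13/20) = (13/20)/(31/20) = 13/31, so E[T_1 | X_0 = 1] = 1/π_1 = (9/10 + 13/20)/(13/20) = (31/20)/(13/20) = 31/13.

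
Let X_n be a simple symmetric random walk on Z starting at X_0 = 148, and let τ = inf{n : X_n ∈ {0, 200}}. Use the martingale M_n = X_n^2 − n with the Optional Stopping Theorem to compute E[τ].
E[τ] = 7696

M_n = X_n^2 − n is a martingale (since E[X_{n+1}^2 | F_n] = X_n^2 + 1). By OST (τ has finite mean in a bounded region), E[M_τ] = E[M_0] = X_0^2 − 0 = 148^2 = 21904. Also E[M_τ] = E[X_τ^2] − E[τ]. The walk exits at 0 or 200, with P(hit 200 first) = 148/200, so E[X_τ^2] = 200^2 · 148/200 + 0 = 29600. Thus E[τ] = E[X_τ^2] − E[M_τ] = 29600 − 21904 = 7696 = 148(200 − 148) = 7696.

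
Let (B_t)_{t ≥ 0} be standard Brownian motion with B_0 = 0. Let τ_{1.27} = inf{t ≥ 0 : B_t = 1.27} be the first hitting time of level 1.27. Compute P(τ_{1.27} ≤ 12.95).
P(τ_{1.27} ≤ 12.95) = 2(1 − Φ(1.27/√12.95)) = 2(1 − Φ(0.3529)) ≈ 0.7242

By the reflection principle for standard BM, P(τ_b ≤ t) = 2 · P(B_t ≥ b). Since B_t ~ N(0, t), P(B_t ≥ 1.27) = 1 − Φ(1.27/√t) = 1 − Φ(1.27/√12.95) = 1 − Φ(0.3529) ≈ 0.36208. Doubling: P(τ_{1.27} ≤ 12.95) ≈ 2 · 0.36208 = 0.72416 ≈ 0.7242.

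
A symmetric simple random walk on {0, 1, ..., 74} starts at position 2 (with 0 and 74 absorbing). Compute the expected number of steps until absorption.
E[τ | X_0 = 2] = 144

Let v_k = E[τ | X_0 = k]. Boundary: v_0 = v_74 = 0. Recurrence: v_k = 1 + (v_{k-1} + v_{k+1})/2 for 1 ≤ k ≤ 73. The particular solution to v_k − (v_{k-1} + v_{k+1})/2 = 1 is v_k = −k^2. Adding homogeneous solution A + B k and matching boundaries gives v_k = k (74 − k). Substituting k = 2: v_2 = 2 · 72 = 144.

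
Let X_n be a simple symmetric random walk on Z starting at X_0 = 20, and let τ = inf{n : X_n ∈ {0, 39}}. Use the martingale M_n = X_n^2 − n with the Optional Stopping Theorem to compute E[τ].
E[τ] = 380

M_n = X_n^2 − n is a martingale (since E[X_{n+1}^2 | F_n] = X_n^2 + 1). By OST (τ has finite mean in a bounded region), E[M_τ] = E[M_0] = X_0^2 − 0 = 20^2 = 400. Also E[M_τ] = E[X_τ^2] − E[τ]. The walk exits at 0 or 39, with P(hit 39 first) = 20/39, so E[X_τ^2] = 39^2 · 20/39 + 0 = 780. Thus E[τ] = E[X_τ^2] − E[M_τ] = 780 − 400 = 380 = 20(39 − 20) = 380.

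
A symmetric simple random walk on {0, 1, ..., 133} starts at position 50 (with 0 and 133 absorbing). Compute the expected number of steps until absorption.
E[τ | X_0 = 50] = 4150

Let v_k = E[τ | X_0 = k]. Boundary: v_0 = v_133 = 0. Recurrence: v_k = 1 + (v_{k-1} + v_{k+1})/2 for 1 ≤ k ≤ 132. The particular solution to v_k − (v_{k-1} + v_{k+1})/2 = 1 is v_k = −k^2. Adding homogeneous solution A + B k and matching boundaries gives v_k = k (133 − k). Substituting k = 50: v_50 = 50 · 83 = 4150.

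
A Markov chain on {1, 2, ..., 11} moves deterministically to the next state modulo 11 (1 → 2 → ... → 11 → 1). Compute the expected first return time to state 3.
E[T_3 | X_0 = 3] = 11

The chain cycles deterministically, so starting at state 3 it returns in exactly 11 steps. Equivalently, the stationary distribution is uniform π_j = 1/11 for every state j, so by Kac's formula E[T_3] = 1/π_3 = 11.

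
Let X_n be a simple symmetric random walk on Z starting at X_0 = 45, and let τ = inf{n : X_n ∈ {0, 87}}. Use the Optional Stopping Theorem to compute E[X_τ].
E[X_τ] = 45

X_n is a martingale and τ is a bounded-mean stopping time (indeed τ is finite a.s. with bounded expectation since the walk is in a bounded region). By the OST, E[X_τ] = E[X_0] = 45. Equivalently: E[X_τ] = 87 · P(hit 87 first) + 0 · P(hit 0 first) = 87 · (45/87) = 45.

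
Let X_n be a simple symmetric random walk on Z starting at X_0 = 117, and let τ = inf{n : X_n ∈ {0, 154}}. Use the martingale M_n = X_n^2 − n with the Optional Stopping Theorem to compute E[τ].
E[τ] = 4329

M_n = X_n^2 − n is a martingale (since E[X_{n+1}^2 | F_n] = X_n^2 + 1). By OST (τ has finite mean in a bounded region), E[M_τ] = E[M_0] = X_0^2 − 0 = 117^2 = 13689. Also E[M_τ] = E[X_τ^2] − E[τ]. The walk exits at 0 or 154, with P(hit 154 first) = 117/154, so E[X_τ^2] = 154^2 · 117/154 + 0 = 18018. Thus E[τ] = E[X_τ^2] − E[M_τ] = 18018 − 13689 = 4329 = 117(154 − 117) = 4329.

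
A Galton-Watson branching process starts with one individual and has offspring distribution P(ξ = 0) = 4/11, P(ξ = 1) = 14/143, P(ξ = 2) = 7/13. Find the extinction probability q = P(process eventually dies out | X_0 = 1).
q = 52/77

The pgf is f(s) = 4/11 + 14/143·s + 7/13·s². The extinction probability q is the smallest fixed point of f in [0, 1]. Setting s = f(s):
  7/13·s² + (14/143 − 1)·s + 4/11 = 0
  7/13·s² − (4/11 + 7/13)·s + 4/11 = 0
which factors as (s − 1)·(7/13·s − 4/11) = 0, giving roots s = 1 and s = (4/11)/(7/13) = 52/77.
Mean offspring μ = 14/143 + 2·7/13 = 168/143 > 1 (supercritical), so q < 1. The extinction probability is the smaller root: q = (4/11)/(7/13) = 52/77.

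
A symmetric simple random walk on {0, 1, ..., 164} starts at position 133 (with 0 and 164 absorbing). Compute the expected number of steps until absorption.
E[τ | X_0 = 133] = 4123

Let v_k = E[τ | X_0 = k]. Boundary: v_0 = v_164 = 0. Recurrence: v_k = 1 + (v_{k-1} + v_{k+1})/2 for 1 ≤ k ≤ 163. The particular solution to v_k − (v_{k-1} + v_{k+1})/2 = 1 is v_k = −k^2. Adding homogeneous solution A + B k and matching boundaries gives v_k = k (164 − k). Substituting k = 133: v_133 = 133 · 31 = 4123.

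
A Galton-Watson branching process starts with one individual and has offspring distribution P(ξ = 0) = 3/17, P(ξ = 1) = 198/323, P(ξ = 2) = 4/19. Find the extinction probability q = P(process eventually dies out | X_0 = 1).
q = 57/68

The pgf is f(s) = 3/17 + 198/323·s + 4/19·s². The extinction probability q is the smallest fixed point of f in [0, 1]. Setting s = f(s):
  4/19·s² + (198/323 − 1)·s + 3/17 = 0
  4/19·s² − (3/17 + 4/19)·s + 3/17 = 0
which factors as (s − 1)·(4/19·s − 3/17) = 0, giving roots s = 1 and s = (3/17)/(4/19) = 57/68.
Mean offspring μ = 198/323 + 2·4/19 = 334/323 > 1 (supercritical), so q < 1. The extinction probability is the smaller root: q = (3/17)/(4/19) = 57/68.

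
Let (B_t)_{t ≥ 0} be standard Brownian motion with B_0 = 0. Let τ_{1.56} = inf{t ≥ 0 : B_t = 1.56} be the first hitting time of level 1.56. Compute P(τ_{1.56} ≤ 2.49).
P(τ_{1.56} ≤ 2.49) = 2(1 − Φ(1.56/√2.49)) = 2(1 − Φ(0.9886)) ≈ 0.3229

By the reflection principle for standard BM, P(τ_b ≤ t) = 2 · P(B_t ≥ b). Since B_t ~ N(0, t), P(B_t ≥ 1.56) = 1 − Φ(1.56/√t) = 1 − Φ(1.56/√2.49) = 1 − Φ(0.9886) ≈ 0.16143. Doubling: P(τ_{1.56} ≤ 2.49) ≈ 2 · 0.16143 = 0.32286 ≈ 0.3229.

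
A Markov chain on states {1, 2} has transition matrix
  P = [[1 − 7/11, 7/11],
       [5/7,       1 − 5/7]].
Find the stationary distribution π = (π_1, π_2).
π_1 = 55/104, π_2 = 49/104

Solve πP = π with π_1 + π_2 = 1. From πP = π: π_1 · (1 − 7/11) + π_2 · 5/7 = π_1 ⇒ π_2 · 5/7 = π_1 · 7/11 ⇒ π_2/π_1 = (7/11)/(5/7) = 49/55. Together with π_1 + π_2 = 1:
  π_1 = (5/7)/(7/11 + 5/7) = (5/7)/(104/77) = 55/104,
  π_2 = (7/11)/(7/11 + 5/7) = (7/11)/(104/77) = 49/104.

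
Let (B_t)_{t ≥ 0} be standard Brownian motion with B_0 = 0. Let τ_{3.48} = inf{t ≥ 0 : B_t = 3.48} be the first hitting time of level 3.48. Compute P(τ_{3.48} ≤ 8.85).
P(τ_{3.48} ≤ 8.85) = 2(1 − Φ(3.48/√8.85)) = 2(1 − Φ(1.1698)) ≈ 0.2421

By the reflection principle for standard BM, P(τ_b ≤ t) = 2 · P(B_t ≥ b). Since B_t ~ N(0, t), P(B_t ≥ 3.48) = 1 − Φ(3.48/√t) = 1 − Φ(3.48/√8.85) = 1 − Φ(1.1698) ≈ 0.12104. Doubling: P(τ_{3.48} ≤ 8.85) ≈ 2 · 0.12104 = 0.24208 ≈ 0.2421.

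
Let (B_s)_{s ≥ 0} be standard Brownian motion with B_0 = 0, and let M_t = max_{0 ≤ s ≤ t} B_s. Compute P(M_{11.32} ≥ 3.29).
P(M_{11.32} ≥ 3.29) = 2·P(B_{11.32} ≥ 3.29) = 2(1 − Φ(3.29/√11.32)) ≈ 0.3281

By the reflection principle for Brownian motion, P(M_t ≥ a) = 2 · P(B_t ≥ a) for a ≥ 0. Since B_t ~ N(0, t), P(B_t ≥ 3.29) = 1 − Φ(3.29/√t) = 1 − Φ(3.29/√11.32) = 1 − Φ(0.9779). So
  P(M_{11.32} ≥ 3.29) = 2(1 − Φ(0.9779)) ≈ 0.3281.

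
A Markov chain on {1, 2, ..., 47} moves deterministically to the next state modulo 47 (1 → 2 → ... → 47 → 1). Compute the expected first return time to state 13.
E[T_13 | X_0 = 13] = 47

The chain cycles deterministically, so starting at state 13 it returns in exactly 47 steps. Equivalently, the stationary distribution is uniform π_j = 1/47 for every state j, so by Kac's formula E[T_13] = 1/π_13 = 47.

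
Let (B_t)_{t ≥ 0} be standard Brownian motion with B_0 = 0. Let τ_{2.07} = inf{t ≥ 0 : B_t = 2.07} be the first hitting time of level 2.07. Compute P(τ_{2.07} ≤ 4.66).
P(τ_{2.07} ≤ 4.66) = 2(1 − Φ(2.07/√4.66)) = 2(1 − Φ(0.9589)) ≈ 0.3376

By the reflection principle for standard BM, P(τ_b ≤ t) = 2 · P(B_t ≥ b). Since B_t ~ N(0, t), P(B_t ≥ 2.07) = 1 − Φ(2.07/√t) = 1 − Φ(2.07/√4.66) = 1 − Φ(0.9589) ≈ 0.16880. Doubling: P(τ_{2.07} ≤ 4.66) ≈ 2 · 0.16880 = 0.33760 ≈ 0.3376.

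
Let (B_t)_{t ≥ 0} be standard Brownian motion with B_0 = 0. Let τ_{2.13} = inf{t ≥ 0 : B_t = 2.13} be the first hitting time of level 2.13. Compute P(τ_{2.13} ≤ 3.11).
P(τ_{2.13} ≤ 3.11) = 2(1 − Φ(2.13/√3.11)) = 2(1 − Φ(1.2078)) ≈ 0.2271

By the reflection principle for standard BM, P(τ_b ≤ t) = 2 · P(B_t ≥ b). Since B_t ~ N(0, t), P(B_t ≥ 2.13) = 1 − Φ(2.13/√t) = 1 − Φ(2.13/√3.11) = 1 − Φ(1.2078) ≈ 0.11356. Doubling: P(τ_{2.13} ≤ 3.11) ≈ 2 · 0.11356 = 0.22712 ≈ 0.2271.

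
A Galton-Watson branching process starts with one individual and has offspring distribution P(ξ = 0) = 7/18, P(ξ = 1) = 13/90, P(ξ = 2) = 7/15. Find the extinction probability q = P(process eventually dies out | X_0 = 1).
q = 5/6

The pgf is f(s) = 7/18 + 13/90·s + 7/15·s². The extinction probability q is the smallest fixed point of f in [0, 1]. Setting s = f(s):
  7/15·s² + (13/90 − 1)·s + 7/18 = 0
  7/15·s² − (7/18 + 7/15)·s + 7/18 = 0
which factors as (s − 1)·(7/15·s − 7/18) = 0, giving roots s = 1 and s = (7/18)/(7/15) = 5/6.
Mean offspring μ = 13/90 + 2·7/15 = 97/90 > 1 (supercritical), so q < 1. The extinction probability is the smaller root: q = (7/18)/(7/15) = 5/6.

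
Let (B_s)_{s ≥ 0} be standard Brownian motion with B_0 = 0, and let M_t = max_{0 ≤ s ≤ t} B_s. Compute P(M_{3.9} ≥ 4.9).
P(M_{3.9} ≥ 4.9) = 2·P(B_{3.9} ≥ 4.9) = 2(1 − Φ(4.9/√3.9)) ≈ 0.0131

By the reflection principle for Brownian motion, P(M_t ≥ a) = 2 · P(B_t ≥ a) for a ≥ 0. Since B_t ~ N(0, t), P(B_t ≥ 4.9) = 1 − Φ(4.9/√t) = 1 − Φ(4.9/√3.9) = 1 − Φ(2.4812). So
  P(M_{3.9} ≥ 4.9) = 2(1 − Φ(2.4812)) ≈ 0.0131.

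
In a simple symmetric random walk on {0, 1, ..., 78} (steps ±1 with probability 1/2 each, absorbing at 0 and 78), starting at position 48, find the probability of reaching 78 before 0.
P(hit 78 before 0) = 48/78 = 8/13

Let u_k = P(hit 78 before 0 | start at k). Then u_0 = 0, u_78 = 1, and u_k = u_{k-1}/2 + u_{k+1}/2 for 1 ≤ k ≤ 77. This harmonic recurrence is solved by u_k = k/78, giving u_48 = 48/78 = 8/13.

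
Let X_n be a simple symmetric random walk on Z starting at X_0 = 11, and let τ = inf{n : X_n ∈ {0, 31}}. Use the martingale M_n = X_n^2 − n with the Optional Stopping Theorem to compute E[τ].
E[τ] = 220

M_n = X_n^2 − n is a martingale (since E[X_{n+1}^2 | F_n] = X_n^2 + 1). By OST (τ has finite mean in a bounded region), E[M_τ] = E[M_0] = X_0^2 − 0 = 11^2 = 121. Also E[M_τ] = E[X_τ^2] − E[τ]. The walk exits at 0 or 31, with P(hit 31 first) = 11/31, so E[X_τ^2] = 31^2 · 11/31 + 0 = 341. Thus E[τ] = E[X_τ^2] − E[M_τ] = 341 − 121 = 220 = 11(31 − 11) = 220.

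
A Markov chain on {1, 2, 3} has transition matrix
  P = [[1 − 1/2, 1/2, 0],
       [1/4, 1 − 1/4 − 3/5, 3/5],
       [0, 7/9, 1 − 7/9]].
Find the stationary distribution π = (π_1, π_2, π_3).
π = (35/159, 70/159, 18/53)

This is a birth-death chain on three states, which satisfies detailed balance: π_1 · P_{12} = π_2 · P_{21} and π_2 · P_{23} = π_3 · P_{32}.
From π_1 · 1/2 = π_2 · 1/4: π_2/π_1 = (1/2)/(1/4) = 2.
From π_2 · 3/5 = π_3 · 7/9: π_3/π_2 = (3/5)/(7/9) = 27/35.
Take π_1 proportional to 1; then unnormalized π = (1, 2, 54/35). Normalize by dividing by the sum 159/35:
  π = (35/159, 70/159, 18/53).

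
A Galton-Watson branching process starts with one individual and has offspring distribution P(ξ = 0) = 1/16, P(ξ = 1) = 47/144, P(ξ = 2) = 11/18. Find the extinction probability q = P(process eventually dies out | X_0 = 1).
q = 9/88

The pgf is f(s) = 1/16 + 47/144·s + 11/18·s². The extinction probability q is the smallest fixed point of f in [0, 1]. Setting s = f(s):
  11/18·s² + (47/144 − 1)·s + 1/16 = 0
  11/18·s² − (1/16 + 11/18)·s + 1/16 = 0
which factors as (s − 1)·(11/18·s − 1/16) = 0, giving roots s = 1 and s = (1/16)/(11/18) = 9/88.
Mean offspring μ = 47/144 + 2·11/18 = 223/144 > 1 (supercritical), so q < 1. The extinction probability is the smaller root: q = (1/16)/(11/18) = 9/88.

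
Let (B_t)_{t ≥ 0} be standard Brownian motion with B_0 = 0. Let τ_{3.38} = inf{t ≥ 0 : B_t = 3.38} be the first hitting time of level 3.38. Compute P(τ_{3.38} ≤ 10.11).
P(τ_{3.38} ≤ 10.11) = 2(1 − Φ(3.38/√10.11)) = 2(1 − Φ(1.0630)) ≈ 0.2878

By the reflection principle for standard BM, P(τ_b ≤ t) = 2 · P(B_t ≥ b). Since B_t ~ N(0, t), P(B_t ≥ 3.38) = 1 − Φ(3.38/√t) = 1 − Φ(3.38/√10.11) = 1 − Φ(1.0630) ≈ 0.14389. Doubling: P(τ_{3.38} ≤ 10.11) ≈ 2 · 0.14389 = 0.28778 ≈ 0.2878.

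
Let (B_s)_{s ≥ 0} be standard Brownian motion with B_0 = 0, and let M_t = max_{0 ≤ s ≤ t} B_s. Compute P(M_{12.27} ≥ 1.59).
P(M_{12.27} ≥ 1.59) = 2·P(B_{12.27} ≥ 1.59) = 2(1 − Φ(1.59/√12.27)) ≈ 0.6499

By the reflection principle for Brownian motion, P(M_t ≥ a) = 2 · P(B_t ≥ a) for a ≥ 0. Since B_t ~ N(0, t), P(B_t ≥ 1.59) = 1 − Φ(1.59/√t) = 1 − Φ(1.59/√12.27) = 1 − Φ(0.4539). So
  P(M_{12.27} ≥ 1.59) = 2(1 − Φ(0.4539)) ≈ 0.6499.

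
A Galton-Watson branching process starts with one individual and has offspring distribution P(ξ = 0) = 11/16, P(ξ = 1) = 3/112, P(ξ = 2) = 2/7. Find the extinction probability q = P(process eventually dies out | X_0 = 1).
q = 1

Mean offspring μ = 0·11/16 + 1·3/112 + 2·2/7 = 67/112 ≤ 1. For μ ≤ 1 with offspring not concentrated at 1, the Galton-Watson process goes extinct almost surely, so q = 1.
(Algebraic check: The pgf is f(s) = 11/16 + 3/112·s + 2/7·s². The extinction probability q is the smallest fixed point of f in [0, 1]. Setting s = f(s):
  2/7·s² + (3/112 − 1)·s + 11/16 = 0
  2/7·s² − (11/16 + 2/7)·s + 11/16 = 0
which factors as (s − 1)·(2/7·s − 11/16) = 0, giving roots s = 1 and s = (11/16)/(2/7) = 77/32. Since 77/32 ≥ 1, the smallest root in [0, 1] is s = 1.)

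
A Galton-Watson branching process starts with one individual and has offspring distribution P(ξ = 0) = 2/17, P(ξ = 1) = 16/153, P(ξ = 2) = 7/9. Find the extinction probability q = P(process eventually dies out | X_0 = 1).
q = 18/119

The pgf is f(s) = 2/17 + 16/153·s + 7/9·s². The extinction probability q is the smallest fixed point of f in [0, 1]. Setting s = f(s):
  7/9·s² + (16/153 − 1)·s + 2/17 = 0
  7/9·s² − (2/17 + 7/9)·s + 2/17 = 0
which factors as (s − 1)·(7/9·s − 2/17) = 0, giving roots s = 1 and s = (2/17)/(7/9) = 18/119.
Mean offspring μ = 16/153 + 2·7/9 = 254/153 > 1 (supercritical), so q < 1. The extinction probability is the smaller root: q = (2/17)/(7/9) = 18/119.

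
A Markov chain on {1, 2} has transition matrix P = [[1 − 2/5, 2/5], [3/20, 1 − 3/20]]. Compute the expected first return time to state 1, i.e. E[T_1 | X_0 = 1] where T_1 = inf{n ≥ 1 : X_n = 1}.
E[T_1 | X_0 = 1] = 1/π_1 = 11/3

For an irreducible recurrent Markov chain with stationary distribution π, E[T_i | X_0 = i] = 1/π_i (Kac's formula). Here π_1 = (3/20)/(2/5 + 3/20) = (3/20)/(11/20) = 3/11, so E[T_1 | X_0 = 1] = 1/π_1 = (2/5 + 3/20)/(3/20) = (11/20)/(3/20) = 11/3.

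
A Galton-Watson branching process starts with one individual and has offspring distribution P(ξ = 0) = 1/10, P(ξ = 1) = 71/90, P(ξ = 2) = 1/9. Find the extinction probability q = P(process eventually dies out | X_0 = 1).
q = 9/10

The pgf is f(s) = 1/10 + 71/90·s + 1/9·s². The extinction probability q is the smallest fixed point of f in [0, 1]. Setting s = f(s):
  1/9·s² + (71/90 − 1)·s + 1/10 = 0
  1/9·s² − (1/10 + 1/9)·s + 1/10 = 0
which factors as (s − 1)·(1/9·s − 1/10) = 0, giving roots s = 1 and s = (1/10)/(1/9) = 9/10.
Mean offspring μ = 71/90 + 2·1/9 = 91/90 > 1 (supercritical), so q < 1. The extinction probability is the smaller root: q = (1/10)/(1/9) = 9/10.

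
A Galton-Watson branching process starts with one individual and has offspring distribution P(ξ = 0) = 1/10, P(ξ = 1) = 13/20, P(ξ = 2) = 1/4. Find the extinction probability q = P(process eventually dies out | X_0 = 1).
q = 2/5

The pgf is f(s) = 1/10 + 13/20·s + 1/4·s². The extinction probability q is the smallest fixed point of f in [0, 1]. Setting s = f(s):
  1/4·s² + (13/20 − 1)·s + 1/10 = 0
  1/4·s² − (1/10 + 1/4)·s + 1/10 = 0
which factors as (s − 1)·(1/4·s − 1/10) = 0, giving roots s = 1 and s = (1/10)/(1/4) = 2/5.
Mean offspring μ = 13/20 + 2·1/4 = 23/20 > 1 (supercritical), so q < 1. The extinction probability is the smaller root: q = (1/10)/(1/4) = 2/5.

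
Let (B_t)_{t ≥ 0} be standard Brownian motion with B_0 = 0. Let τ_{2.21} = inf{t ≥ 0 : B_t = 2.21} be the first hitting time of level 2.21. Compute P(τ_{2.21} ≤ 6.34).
P(τ_{2.21} ≤ 6.34) = 2(1 − Φ(2.21/√6.34)) = 2(1 − Φ(0.8777)) ≈ 0.3801

By the reflection principle for standard BM, P(τ_b ≤ t) = 2 · P(B_t ≥ b). Since B_t ~ N(0, t), P(B_t ≥ 2.21) = 1 − Φ(2.21/√t) = 1 − Φ(2.21/√6.34) = 1 − Φ(0.8777) ≈ 0.19005. Doubling: P(τ_{2.21} ≤ 6.34) ≈ 2 · 0.19005 = 0.38010 ≈ 0.3801.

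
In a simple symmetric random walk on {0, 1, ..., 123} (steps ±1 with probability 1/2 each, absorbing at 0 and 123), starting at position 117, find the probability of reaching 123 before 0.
P(hit 123 before 0) = 117/123 = 39/41

Let u_k = P(hit 123 before 0 | start at k). Then u_0 = 0, u_123 = 1, and u_k = u_{k-1}/2 + u_{k+1}/2 for 1 ≤ k ≤ 122. This harmonic recurrence is solved by u_k = k/123, giving u_117 = 117/123 = 39/41.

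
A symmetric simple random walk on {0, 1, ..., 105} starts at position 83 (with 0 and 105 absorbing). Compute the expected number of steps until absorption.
E[τ | X_0 = 83] = 1826

Let v_k = E[τ | X_0 = k]. Boundary: v_0 = v_105 = 0. Recurrence: v_k = 1 + (v_{k-1} + v_{k+1})/2 for 1 ≤ k ≤ 104. The particular solution to v_k − (v_{k-1} + v_{k+1})/2 = 1 is v_k = −k^2. Adding homogeneous solution A + B k and matching boundaries gives v_k = k (105 − k). Substituting k = 83: v_83 = 83 · 22 = 1826.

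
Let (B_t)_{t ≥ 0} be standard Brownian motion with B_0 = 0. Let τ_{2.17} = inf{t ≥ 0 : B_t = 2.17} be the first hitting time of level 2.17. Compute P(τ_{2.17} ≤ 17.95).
P(τ_{2.17} ≤ 17.95) = 2(1 − Φ(2.17/√17.95)) = 2(1 − Φ(0.5122)) ≈ 0.6085

By the reflection principle for standard BM, P(τ_b ≤ t) = 2 · P(B_t ≥ b). Since B_t ~ N(0, t), P(B_t ≥ 2.17) = 1 − Φ(2.17/√t) = 1 − Φ(2.17/√17.95) = 1 − Φ(0.5122) ≈ 0.30426. Doubling: P(τ_{2.17} ≤ 17.95) ≈ 2 · 0.30426 = 0.60852 ≈ 0.6085.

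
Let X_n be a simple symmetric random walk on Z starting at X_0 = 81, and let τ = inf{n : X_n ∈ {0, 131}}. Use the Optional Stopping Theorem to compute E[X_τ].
E[X_τ] = 81

X_n is a martingale and τ is a bounded-mean stopping time (indeed τ is finite a.s. with bounded expectation since the walk is in a bounded region). By the OST, E[X_τ] = E[X_0] = 81. Equivalently: E[X_τ] = 131 · P(hit 131 first) + 0 · P(hit 0 first) = 131 · (81/131) = 81.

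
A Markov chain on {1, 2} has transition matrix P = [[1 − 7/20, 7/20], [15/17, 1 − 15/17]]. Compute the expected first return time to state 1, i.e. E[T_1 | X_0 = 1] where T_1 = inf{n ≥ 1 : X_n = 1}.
E[T_1 | X_0 = 1] = 1/π_1 = 419/300

For an irreducible recurrent Markov chain with stationary distribution π, E[T_i | X_0 = i] = 1/π_i (Kac's formula). Here π_1 = (15/17)/(7/20 + 15/17) = (15/17)/(419/340) = 300/419, so E[T_1 | X_0 = 1] = 1/π_1 = (7/20 + 15/17)/(15/17) = (419/340)/(15/17) = 419/300.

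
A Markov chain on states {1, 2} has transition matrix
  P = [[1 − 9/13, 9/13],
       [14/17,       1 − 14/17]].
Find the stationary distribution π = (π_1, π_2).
π_1 = 182/335, π_2 = 153/335

Solve πP = π with π_1 + π_2 = 1. From πP = π: π_1 · (1 − 9/13) + π_2 · 14/17 = π_1 ⇒ π_2 · 14/17 = π_1 · 9/13 ⇒ π_2/π_1 = (9/13)/(14/17) = 153/182. Together with π_1 + π_2 = 1:
  π_1 = (14/17)/(9/13 + 14/17) = (14/17)/(335/221) = 182/335,
  π_2 = (9/13)/(9/13 + 14/17) = (9/13)/(335/221) = 153/335.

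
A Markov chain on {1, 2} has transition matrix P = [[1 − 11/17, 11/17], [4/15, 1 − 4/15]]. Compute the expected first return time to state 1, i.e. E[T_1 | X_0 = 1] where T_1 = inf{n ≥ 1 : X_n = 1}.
E[T_1 | X_0 = 1] = 1/π_1 = 233/68

For an irreducible recurrent Markov chain with stationary distribution π, E[T_i | X_0 = i] = 1/π_i (Kac's formula). Here π_1 = (4/15)/(11/17 + 4/15) = (4/15)/(233/255) = 68/233, so E[T_1 | X_0 = 1] = 1/π_1 = (11/17 + 4/15)/(4/15) = (233/255)/(4/15) = 233/68.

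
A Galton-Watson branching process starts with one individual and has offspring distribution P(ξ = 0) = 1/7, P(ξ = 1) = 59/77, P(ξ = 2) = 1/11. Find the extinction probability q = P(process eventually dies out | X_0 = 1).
q = 1

Mean offspring μ = 0·1/7 + 1·59/77 + 2·1/11 = 73/77 ≤ 1. For μ ≤ 1 with offspring not concentrated at 1, the Galton-Watson process goes extinct almost surely, so q = 1.
(Algebraic check: The pgf is f(s) = 1/7 + 59/77·s + 1/11·s². The extinction probability q is the smallest fixed point of f in [0, 1]. Setting s = f(s):
  1/11·s² + (59/77 − 1)·s + 1/7 = 0
  1/11·s² − (1/7 + 1/11)·s + 1/7 = 0
which factors as (s − 1)·(1/11·s − 1/7) = 0, giving roots s = 1 and s = (1/7)/(1/11) = 11/7. Since 11/7 ≥ 1, the smallest root in [0, 1] is s = 1.)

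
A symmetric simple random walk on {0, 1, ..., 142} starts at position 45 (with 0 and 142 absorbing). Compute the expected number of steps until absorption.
E[τ | X_0 = 45] = 4365

Let v_k = E[τ | X_0 = k]. Boundary: v_0 = v_142 = 0. Recurrence: v_k = 1 + (v_{k-1} + v_{k+1})/2 for 1 ≤ k ≤ 141. The particular solution to v_k − (v_{k-1} + v_{k+1})/2 = 1 is v_k = −k^2. Adding homogeneous solution A + B k and matching boundaries gives v_k = k (142 − k). Substituting k = 45: v_45 = 45 · 97 = 4365.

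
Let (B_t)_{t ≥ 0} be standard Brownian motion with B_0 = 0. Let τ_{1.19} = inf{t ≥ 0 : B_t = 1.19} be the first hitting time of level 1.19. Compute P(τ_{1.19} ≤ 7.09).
P(τ_{1.19} ≤ 7.09) = 2(1 − Φ(1.19/√7.09)) = 2(1 − Φ(0.4469)) ≈ 0.6549

By the reflection principle for standard BM, P(τ_b ≤ t) = 2 · P(B_t ≥ b). Since B_t ~ N(0, t), P(B_t ≥ 1.19) = 1 − Φ(1.19/√t) = 1 − Φ(1.19/√7.09) = 1 − Φ(0.4469) ≈ 0.32747. Doubling: P(τ_{1.19} ≤ 7.09) ≈ 2 · 0.32747 = 0.65494 ≈ 0.6549.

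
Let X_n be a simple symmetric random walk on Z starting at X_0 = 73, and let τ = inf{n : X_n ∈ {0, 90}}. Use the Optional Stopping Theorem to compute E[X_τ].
E[X_τ] = 73

X_n is a martingale and τ is a bounded-mean stopping time (indeed τ is finite a.s. with bounded expectation since the walk is in a bounded region). By the OST, E[X_τ] = E[X_0] = 73. Equivalently: E[X_τ] = 90 · P(hit 90 first) + 0 · P(hit 0 first) = 90 · (73/90) = 73.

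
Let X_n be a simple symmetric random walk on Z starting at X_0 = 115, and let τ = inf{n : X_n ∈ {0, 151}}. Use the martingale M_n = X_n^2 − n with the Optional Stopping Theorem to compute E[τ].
E[τ] = 4140

M_n = X_n^2 − n is a martingale (since E[X_{n+1}^2 | F_n] = X_n^2 + 1). By OST (τ has finite mean in a bounded region), E[M_τ] = E[M_0] = X_0^2 − 0 = 115^2 = 13225. Also E[M_τ] = E[X_τ^2] − E[τ]. The walk exits at 0 or 151, with P(hit 151 first) = 115/151, so E[X_τ^2] = 151^2 · 115/151 + 0 = 17365. Thus E[τ] = E[X_τ^2] − E[M_τ] = 17365 − 13225 = 4140 = 115(151 − 115) = 4140.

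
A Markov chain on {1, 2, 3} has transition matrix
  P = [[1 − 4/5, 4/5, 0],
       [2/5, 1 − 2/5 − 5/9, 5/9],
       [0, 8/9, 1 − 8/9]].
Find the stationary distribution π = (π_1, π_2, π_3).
π = (4/17, 8/17, 5/17)

This is a birth-death chain on three states, which satisfies detailed balance: π_1 · P_{12} = π_2 · P_{21} and π_2 · P_{23} = π_3 · P_{32}.
From π_1 · 4/5 = π_2 · 2/5: π_2/π_1 = (4/5)/(2/5) = 2.
From π_2 · 5/9 = π_3 · 8/9: π_3/π_2 = (5/9)/(8/9) = 5/8.
Take π_1 proportional to 1; then unnormalized π = (1, 2, 5/4). Normalize by dividing by the sum 17/4:
  π = (4/17, 8/17, 5/17).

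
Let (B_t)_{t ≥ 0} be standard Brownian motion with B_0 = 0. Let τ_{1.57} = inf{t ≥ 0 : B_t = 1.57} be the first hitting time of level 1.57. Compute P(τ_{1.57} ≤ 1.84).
P(τ_{1.57} ≤ 1.84) = 2(1 − Φ(1.57/√1.84)) = 2(1 − Φ(1.1574)) ≈ 0.2471

By the reflection principle for standard BM, P(τ_b ≤ t) = 2 · P(B_t ≥ b). Since B_t ~ N(0, t), P(B_t ≥ 1.57) = 1 − Φ(1.57/√t) = 1 − Φ(1.57/√1.84) = 1 − Φ(1.1574) ≈ 0.12355. Doubling: P(τ_{1.57} ≤ 1.84) ≈ 2 · 0.12355 = 0.24710 ≈ 0.2471.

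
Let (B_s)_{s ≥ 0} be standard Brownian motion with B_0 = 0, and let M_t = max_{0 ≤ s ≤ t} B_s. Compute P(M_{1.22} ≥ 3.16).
P(M_{1.22} ≥ 3.16) = 2·P(B_{1.22} ≥ 3.16) = 2(1 − Φ(3.16/√1.22)) ≈ 0.0042

By the reflection principle for Brownian motion, P(M_t ≥ a) = 2 · P(B_t ≥ a) for a ≥ 0. Since B_t ~ N(0, t), P(B_t ≥ 3.16) = 1 − Φ(3.16/√t) = 1 − Φ(3.16/√1.22) = 1 − Φ(2.8609). So
  P(M_{1.22} ≥ 3.16) = 2(1 − Φ(2.8609)) ≈ 0.0042.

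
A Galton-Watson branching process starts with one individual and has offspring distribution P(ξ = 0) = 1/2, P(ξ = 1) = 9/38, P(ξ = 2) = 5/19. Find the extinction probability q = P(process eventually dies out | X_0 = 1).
q = 1

Mean offspring μ = 0·1/2 + 1·9/38 + 2·5/19 = 29/38 ≤ 1. For μ ≤ 1 with offspring not concentrated at 1, the Galton-Watson process goes extinct almost surely, so q = 1.
(Algebraic check: The pgf is f(s) = 1/2 + 9/38·s + 5/19·s². The extinction probability q is the smallest fixed point of f in [0, 1]. Setting s = f(s):
  5/19·s² + (9/38 − 1)·s + 1/2 = 0
  5/19·s² − (1/2 + 5/19)·s + 1/2 = 0
which factors as (s − 1)·(5/19·s − 1/2) = 0, giving roots s = 1 and s = (1/2)/(5/19) = 19/10. Since 19/10 ≥ 1, the smallest root in [0, 1] is s = 1.)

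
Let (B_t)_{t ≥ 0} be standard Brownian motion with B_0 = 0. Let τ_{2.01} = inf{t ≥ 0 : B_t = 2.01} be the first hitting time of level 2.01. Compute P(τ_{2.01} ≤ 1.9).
P(τ_{2.01} ≤ 1.9) = 2(1 − Φ(2.01/√1.9)) = 2(1 − Φ(1.4582)) ≈ 0.1448

By the reflection principle for standard BM, P(τ_b ≤ t) = 2 · P(B_t ≥ b). Since B_t ~ N(0, t), P(B_t ≥ 2.01) = 1 − Φ(2.01/√t) = 1 − Φ(2.01/√1.9) = 1 − Φ(1.4582) ≈ 0.07239. Doubling: P(τ_{2.01} ≤ 1.9) ≈ 2 · 0.07239 = 0.14478 ≈ 0.1448.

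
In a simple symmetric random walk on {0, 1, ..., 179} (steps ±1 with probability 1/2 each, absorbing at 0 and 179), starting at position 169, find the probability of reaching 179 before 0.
P(hit 179 before 0) = 169/179

Let u_k = P(hit 179 before 0 | start at k). Then u_0 = 0, u_179 = 1, and u_k = u_{k-1}/2 + u_{k+1}/2 for 1 ≤ k ≤ 178. This harmonic recurrence is solved by u_k = k/179, giving u_169 = 169/179.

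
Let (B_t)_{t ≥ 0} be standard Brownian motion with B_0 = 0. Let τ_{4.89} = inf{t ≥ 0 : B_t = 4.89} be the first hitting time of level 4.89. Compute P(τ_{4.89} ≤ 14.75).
P(τ_{4.89} ≤ 14.75) = 2(1 − Φ(4.89/√14.75)) = 2(1 − Φ(1.2732)) ≈ 0.2029

By the reflection principle for standard BM, P(τ_b ≤ t) = 2 · P(B_t ≥ b). Since B_t ~ N(0, t), P(B_t ≥ 4.89) = 1 − Φ(4.89/√t) = 1 − Φ(4.89/√14.75) = 1 − Φ(1.2732) ≈ 0.10147. Doubling: P(τ_{4.89} ≤ 14.75) ≈ 2 · 0.10147 = 0.20294 ≈ 0.2029.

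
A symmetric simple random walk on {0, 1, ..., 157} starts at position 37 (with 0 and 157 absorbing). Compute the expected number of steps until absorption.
E[τ | X_0 = 37] = 4440

Let v_k = E[τ | X_0 = k]. Boundary: v_0 = v_157 = 0. Recurrence: v_k = 1 + (v_{k-1} + v_{k+1})/2 for 1 ≤ k ≤ 156. The particular solution to v_k − (v_{k-1} + v_{k+1})/2 = 1 is v_k = −k^2. Adding homogeneous solution A + B k and matching boundaries gives v_k = k (157 − k). Substituting k = 37: v_37 = 37 · 120 = 4440.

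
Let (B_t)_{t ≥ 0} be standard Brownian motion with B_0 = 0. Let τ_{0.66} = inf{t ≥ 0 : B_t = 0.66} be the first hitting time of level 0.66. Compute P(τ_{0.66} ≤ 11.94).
P(τ_{0.66} ≤ 11.94) = 2(1 − Φ(0.66/√11.94)) = 2(1 − Φ(0.1910)) ≈ 0.8485

By the reflection principle for standard BM, P(τ_b ≤ t) = 2 · P(B_t ≥ b). Since B_t ~ N(0, t), P(B_t ≥ 0.66) = 1 − Φ(0.66/√t) = 1 − Φ(0.66/√11.94) = 1 − Φ(0.1910) ≈ 0.42426. Doubling: P(τ_{0.66} ≤ 11.94) ≈ 2 · 0.42426 = 0.84852 ≈ 0.8485.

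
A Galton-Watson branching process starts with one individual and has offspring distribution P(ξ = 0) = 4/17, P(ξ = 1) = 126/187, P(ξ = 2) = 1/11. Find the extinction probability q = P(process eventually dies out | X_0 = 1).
q = 1

Mean offspring μ = 0·4/17 + 1·126/187 + 2·1/11 = 160/187 ≤ 1. For μ ≤ 1 with offspring not concentrated at 1, the Galton-Watson process goes extinct almost surely, so q = 1.
(Algebraic check: The pgf is f(s) = 4/17 + 126/187·s + 1/11·s². The extinction probability q is the smallest fixed point of f in [0, 1]. Setting s = f(s):
  1/11·s² + (126/187 − 1)·s + 4/17 = 0
  1/11·s² − (4/17 + 1/11)·s + 4/17 = 0
which factors as (s − 1)·(1/11·s − 4/17) = 0, giving roots s = 1 and s = (4/17)/(1/11) = 44/17. Since 44/17 ≥ 1, the smallest root in [0, 1] is s = 1.)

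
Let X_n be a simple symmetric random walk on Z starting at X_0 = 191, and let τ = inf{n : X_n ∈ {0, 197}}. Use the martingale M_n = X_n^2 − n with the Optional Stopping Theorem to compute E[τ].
E[τ] = 1146

M_n = X_n^2 − n is a martingale (since E[X_{n+1}^2 | F_n] = X_n^2 + 1). By OST (τ has finite mean in a bounded region), E[M_τ] = E[M_0] = X_0^2 − 0 = 191^2 = 36481. Also E[M_τ] = E[X_τ^2] − E[τ]. The walk exits at 0 or 197, with P(hit 197 first) = 191/197, so E[X_τ^2] = 197^2 · 191/197 + 0 = 37627. Thus E[τ] = E[X_τ^2] − E[M_τ] = 37627 − 36481 = 1146 = 191(197 − 191) = 1146.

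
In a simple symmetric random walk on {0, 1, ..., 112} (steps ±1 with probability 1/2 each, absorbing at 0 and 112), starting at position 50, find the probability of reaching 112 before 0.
P(hit 112 before 0) = 50/112 = 25/56

Let u_k = P(hit 112 before 0 | start at k). Then u_0 = 0, u_112 = 1, and u_k = u_{k-1}/2 + u_{k+1}/2 for 1 ≤ k ≤ 111. This harmonic recurrence is solved by u_k = k/112, giving u_50 = 50/112 = 25/56.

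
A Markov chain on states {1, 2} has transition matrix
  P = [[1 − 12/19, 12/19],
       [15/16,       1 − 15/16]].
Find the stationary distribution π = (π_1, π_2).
π_1 = 95/159, π_2 = 64/159

Solve πP = π with π_1 + π_2 = 1. From πP = π: π_1 · (1 − 12/19) + π_2 · 15/16 = π_1 ⇒ π_2 · 15/16 = π_1 · 12/19 ⇒ π_2/π_1 = (12/19)/(15/16) = 64/95. Together with π_1 + π_2 = 1:
  π_1 = (15/16)/(12/19 + 15/16) = (15/16)/(477/304) = 95/159,
  π_2 = (12/19)/(12/19 + 15/16) = (12/19)/(477/304) = 64/159.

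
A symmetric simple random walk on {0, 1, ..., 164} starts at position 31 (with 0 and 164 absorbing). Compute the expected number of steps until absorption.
E[τ | X_0 = 31] = 4123

Let v_k = E[τ | X_0 = k]. Boundary: v_0 = v_164 = 0. Recurrence: v_k = 1 + (v_{k-1} + v_{k+1})/2 for 1 ≤ k ≤ 163. The particular solution to v_k − (v_{k-1} + v_{k+1})/2 = 1 is v_k = −k^2. Adding homogeneous solution A + B k and matching boundaries gives v_k = k (164 − k). Substituting k = 31: v_31 = 31 · 133 = 4123.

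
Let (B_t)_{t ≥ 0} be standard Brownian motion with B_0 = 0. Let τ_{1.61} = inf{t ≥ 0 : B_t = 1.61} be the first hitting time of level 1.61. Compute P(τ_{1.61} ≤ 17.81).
P(τ_{1.61} ≤ 17.81) = 2(1 − Φ(1.61/√17.81)) = 2(1 − Φ(0.3815)) ≈ 0.7028

By the reflection principle for standard BM, P(τ_b ≤ t) = 2 · P(B_t ≥ b). Since B_t ~ N(0, t), P(B_t ≥ 1.61) = 1 − Φ(1.61/√t) = 1 − Φ(1.61/√17.81) = 1 − Φ(0.3815) ≈ 0.35142. Doubling: P(τ_{1.61} ≤ 17.81) ≈ 2 · 0.35142 = 0.70284 ≈ 0.7028.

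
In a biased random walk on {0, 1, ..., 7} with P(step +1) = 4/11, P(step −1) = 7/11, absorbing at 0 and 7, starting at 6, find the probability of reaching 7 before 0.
P(hit 7 before 0) = (1 − (7/4)^6) / (1 − (7/4)^7) = 151404/269053

Let u_k denote P(reach 7 before 0 | start at k). Boundary: u_0 = 0, u_7 = 1. Recurrence: u_k = 4/11·u_{k+1} + 7/11·u_{k-1} for 1 ≤ k ≤ 6. Try u_k = A + B·r^k with r = q/p = (7/11)/(4/11) = 7/4. Substitution satisfies the recurrence; boundary conditions give:
  u_k = (1 − r^k) / (1 − r^N) = (1 − (7/4)^6) / (1 − (7/4)^7) = 151404/269053.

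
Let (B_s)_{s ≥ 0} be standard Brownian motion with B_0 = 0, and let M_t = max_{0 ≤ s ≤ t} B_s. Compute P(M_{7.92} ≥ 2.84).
P(M_{7.92} ≥ 2.84) = 2·P(B_{7.92} ≥ 2.84) = 2(1 − Φ(2.84/√7.92)) ≈ 0.3129

By the reflection principle for Brownian motion, P(M_t ≥ a) = 2 · P(B_t ≥ a) for a ≥ 0. Since B_t ~ N(0, t), P(B_t ≥ 2.84) = 1 − Φ(2.84/√t) = 1 − Φ(2.84/√7.92) = 1 − Φ(1.0092). So
  P(M_{7.92} ≥ 2.84) = 2(1 − Φ(1.0092)) ≈ 0.3129.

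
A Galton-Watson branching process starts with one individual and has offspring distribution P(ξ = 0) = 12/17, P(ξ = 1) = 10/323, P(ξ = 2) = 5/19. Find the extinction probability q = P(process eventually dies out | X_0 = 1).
q = 1

Mean offspring μ = 0·12/17 + 1·10/323 + 2·5/19 = 180/323 ≤ 1. For μ ≤ 1 with offspring not concentrated at 1, the Galton-Watson process goes extinct almost surely, so q = 1.
(Algebraic check: The pgf is f(s) = 12/17 + 10/323·s + 5/19·s². The extinction probability q is the smallest fixed point of f in [0, 1]. Setting s = f(s):
  5/19·s² + (10/323 − 1)·s + 12/17 = 0
  5/19·s² − (12/17 + 5/19)·s + 12/17 = 0
which factors as (s − 1)·(5/19·s − 12/17) = 0, giving roots s = 1 and s = (12/17)/(5/19) = 228/85. Since 228/85 ≥ 1, the smallest root in [0, 1] is s = 1.)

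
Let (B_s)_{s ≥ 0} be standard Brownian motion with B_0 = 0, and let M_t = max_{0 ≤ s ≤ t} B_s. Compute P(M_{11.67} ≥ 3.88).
P(M_{11.67} ≥ 3.88) = 2·P(B_{11.67} ≥ 3.88) = 2(1 − Φ(3.88/√11.67)) ≈ 0.2560

By the reflection principle for Brownian motion, P(M_t ≥ a) = 2 · P(B_t ≥ a) for a ≥ 0. Since B_t ~ N(0, t), P(B_t ≥ 3.88) = 1 − Φ(3.88/√t) = 1 − Φ(3.88/√11.67) = 1 − Φ(1.1358). So
  P(M_{11.67} ≥ 3.88) = 2(1 − Φ(1.1358)) ≈ 0.2560.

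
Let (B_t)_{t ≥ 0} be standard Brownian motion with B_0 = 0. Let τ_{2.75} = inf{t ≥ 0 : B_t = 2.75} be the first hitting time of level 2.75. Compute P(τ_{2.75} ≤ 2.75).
P(τ_{2.75} ≤ 2.75) = 2(1 − Φ(2.75/√2.75)) = 2(1 − Φ(1.6583)) ≈ 0.0973

By the reflection principle for standard BM, P(τ_b ≤ t) = 2 · P(B_t ≥ b). Since B_t ~ N(0, t), P(B_t ≥ 2.75) = 1 − Φ(2.75/√t) = 1 − Φ(2.75/√2.75) = 1 − Φ(1.6583) ≈ 0.04863. Doubling: P(τ_{2.75} ≤ 2.75) ≈ 2 · 0.04863 = 0.09726 ≈ 0.0973.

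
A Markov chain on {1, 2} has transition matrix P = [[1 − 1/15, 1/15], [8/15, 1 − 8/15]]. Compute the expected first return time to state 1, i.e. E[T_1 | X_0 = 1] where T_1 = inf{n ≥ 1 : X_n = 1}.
E[T_1 | X_0 = 1] = 1/π_1 = 9/8

For an irreducible recurrent Markov chain with stationary distribution π, E[T_i | X_0 = i] = 1/π_i (Kac's formula). Here π_1 = (8/15)/(1/15 + 8/15) = (8/15)/(3/5) = 8/9, so E[T_1 | X_0 = 1] = 1/π_1 = (1/15 + 8/15)/(8/15) = (3/5)/(8/15) = 9/8.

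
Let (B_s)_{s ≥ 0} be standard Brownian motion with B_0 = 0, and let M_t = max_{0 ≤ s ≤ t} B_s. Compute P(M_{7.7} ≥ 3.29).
P(M_{7.7} ≥ 3.29) = 2·P(B_{7.7} ≥ 3.29) = 2(1 − Φ(3.29/√7.7)) ≈ 0.2358

By the reflection principle for Brownian motion, P(M_t ≥ a) = 2 · P(B_t ≥ a) for a ≥ 0. Since B_t ~ N(0, t), P(B_t ≥ 3.29) = 1 − Φ(3.29/√t) = 1 − Φ(3.29/√7.7) = 1 − Φ(1.1856). So
  P(M_{7.7} ≥ 3.29) = 2(1 − Φ(1.1856)) ≈ 0.2358.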